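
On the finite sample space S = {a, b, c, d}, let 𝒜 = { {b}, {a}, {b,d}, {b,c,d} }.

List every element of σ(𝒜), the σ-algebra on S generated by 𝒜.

σ(𝒜) (16 sets): { {}, {a}, {b}, {c}, {d}, {a,b}, {a,c}, {a,d}, {b,c}, {b,d}, {c,d}, {a,b,c}, {a,b,d}, {a,c,d}, {b,c,d}, S }

Derivation:
Initial family (6 sets): { {}, {a}, {b}, {b,d}, {b,c,d}, S }.
Pass 1 adds 4:
  {a,b}  = {b} ∪ {a}
  {a,c}  = S∖{b,d}
  {a,b,d}  = {b,d} ∪ {a}
  {a,c,d}  = S∖{b}
Pass 2 adds 3:
  {c}  = S∖{a,b,d}
  {c,d}  = S∖{a,b}
  {a,b,c}  = {a,b} ∪ {a,c}
Pass 3 (2 new):
  {d}  = S∖{a,b,c}
  {b,c}  = {c} ∪ {b}
Pass 4: +1 →
  {a,d}  = S∖{b,c}
Pass 5: already closed under ᶜ and ∪.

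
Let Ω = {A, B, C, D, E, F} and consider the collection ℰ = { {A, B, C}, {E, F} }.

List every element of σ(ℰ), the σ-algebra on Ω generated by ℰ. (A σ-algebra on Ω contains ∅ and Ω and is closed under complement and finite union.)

σ(ℰ) (8 sets): { {}, {D}, {E, F}, {A, B, C}, {D, E, F}, {A, B, C, D}, {A, B, C, E, F}, Ω }

Derivation:
Initial family (4 sets): { {}, {E, F}, {A, B, C}, Ω }.
Pass 1 (3 new):
  {D, E, F}  = Ω∖{A, B, C}
  {A, B, C, D}  = Ω∖{E, F}
  {A, B, C, E, F}  = {E, F} ∪ {A, B, C}
  [7 total]
Pass 2 (1 new):
  {D}  = Ω∖{A, B, C, E, F}
  [8 total]
Pass 3 adds nothing — fixpoint reached.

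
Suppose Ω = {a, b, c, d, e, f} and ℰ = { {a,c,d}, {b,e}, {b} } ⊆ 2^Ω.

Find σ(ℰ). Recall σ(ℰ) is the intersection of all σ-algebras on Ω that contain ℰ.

Start: ℰ ∪ {∅, Ω} = { {}, {b}, {b,e}, {a,c,d}, Ω }.
Iteration 1 adds 5:
  {b,e,f}  = complement {a,c,d}
  {a,b,c,d}  = {a,c,d} ∪ {b}
  {a,c,d,f}  = complement {b,e}
  {a,b,c,d,e}  = {b,e} ∪ {a,c,d}
  {a,c,d,e,f}  = complement {b}
Iteration 2: +3 →
  {f}  = complement {a,b,c,d,e}
  {e,f}  = complement {a,b,c,d}
  {a,b,c,d,f}  = {b} ∪ {a,c,d,f}
Iteration 3. New:
  {e}  = complement {a,b,c,d,f}
  {b,f}  = {b} ∪ {f}
Iteration 4 adds 1:
  {a,c,d,e}  = complement {b,f}
Iteration 5: closed — nothing new.

|σ(ℰ)| = 16.  σ(ℰ) = { {}, {b}, {e}, {f}, {b,e}, {b,f}, {e,f}, {a,c,d}, {b,e,f}, {a,b,c,d}, {a,c,d,e}, {a,c,d,f}, {a,b,c,d,e}, {a,b,c,d,f}, {a,c,d,e,f}, Ω }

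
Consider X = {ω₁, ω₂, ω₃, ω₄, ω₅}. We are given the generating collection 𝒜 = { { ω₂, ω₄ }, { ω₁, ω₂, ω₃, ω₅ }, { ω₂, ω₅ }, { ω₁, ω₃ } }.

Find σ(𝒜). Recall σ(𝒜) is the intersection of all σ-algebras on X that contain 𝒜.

σ(𝒜) = { ∅, { ω₂ }, { ω₄ }, { ω₅ }, { ω₁, ω₃ }, { ω₂, ω₄ }, { ω₂, ω₅ }, { ω₄, ω₅ }, { ω₁, ω₂, ω₃ }, { ω₁, ω₃, ω₄ }, { ω₁, ω₃, ω₅ }, { ω₂, ω₄, ω₅ }, { ω₁, ω₂, ω₃, ω₄ }, { ω₁, ω₂, ω₃, ω₅ }, { ω₁, ω₃, ω₄, ω₅ }, X }

Derivation:
Start: 𝒜 ∪ {∅, X} = { ∅, { ω₁, ω₃ }, { ω₂, ω₄ }, { ω₂, ω₅ }, { ω₁, ω₂, ω₃, ω₅ }, X }.
Step 1. New:
  { ω₄ }  = X∖{ ω₁, ω₂, ω₃, ω₅ }
  { ω₁, ω₃, ω₄ }  = X∖{ ω₂, ω₅ }
  { ω₁, ω₃, ω₅ }  = X∖{ ω₂, ω₄ }
  { ω₂, ω₄, ω₅ }  = X∖{ ω₁, ω₃ }
  { ω₁, ω₂, ω₃, ω₄ }  = { ω₁, ω₃ } ∪ { ω₂, ω₄ }
  [11 total]
Step 2. New:
  { ω₅ }  = X∖{ ω₁, ω₂, ω₃, ω₄ }
  { ω₁, ω₃, ω₄, ω₅ }  = { ω₁, ω₃, ω₅ } ∪ { ω₁, ω₃, ω₄ }
  [13 total]
Step 3 adds 2:
  { ω₂ }  = X∖{ ω₁, ω₃, ω₄, ω₅ }
  { ω₄, ω₅ }  = { ω₄ } ∪ { ω₅ }
  [15 total]
Step 4: 1 new —
  { ω₁, ω₂, ω₃ }  = X∖{ ω₄, ω₅ }
  [16 total]
Step 5: closed — nothing new.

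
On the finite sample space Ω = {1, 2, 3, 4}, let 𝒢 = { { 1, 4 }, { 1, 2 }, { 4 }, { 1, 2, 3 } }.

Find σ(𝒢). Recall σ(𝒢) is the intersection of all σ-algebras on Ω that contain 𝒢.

σ(𝒢) (16 sets): { {}, { 1 }, { 2 }, { 3 }, { 4 }, { 1, 2 }, { 1, 3 }, { 1, 4 }, { 2, 3 }, { 2, 4 }, { 3, 4 }, { 1, 2, 3 }, { 1, 2, 4 }, { 1, 3, 4 }, { 2, 3, 4 }, Ω }

Working:
Begin from { {}, { 4 }, { 1, 2 }, { 1, 4 }, { 1, 2, 3 }, Ω } (that is, 𝒢 plus ∅ and Ω).
Iteration 1 adds 3:
  { 2, 3 }  = complement { 1, 4 }
  { 3, 4 }  = complement { 1, 2 }
  { 1, 2, 4 }  = { 1, 4 } ∪ { 1, 2 }
Iteration 2 adds 3:
  { 3 }  = complement { 1, 2, 4 }
  { 1, 3, 4 }  = { 3, 4 } ∪ { 1, 4 }
  { 2, 3, 4 }  = { 3, 4 } ∪ { 2, 3 }
Iteration 3 (2 new):
  { 1 }  = complement { 2, 3, 4 }
  { 2 }  = complement { 1, 3, 4 }
Iteration 4: +2 →
  { 1, 3 }  = { 3 } ∪ { 1 }
  { 2, 4 }  = { 4 } ∪ { 2 }
Iteration 5: no new sets; the family is a σ-algebra.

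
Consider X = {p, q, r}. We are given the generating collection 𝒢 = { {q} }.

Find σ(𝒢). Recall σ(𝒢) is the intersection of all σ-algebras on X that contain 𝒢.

Answer: σ(𝒢) = { {}, {q}, {p,r}, X }

Working:
Take S₀ = 𝒢 ∪ {∅, X} = { {}, {q}, X }.
Step 1. New:
  {p,r}  = ᶜ of {q}
  (now 4)
Step 2 adds nothing — fixpoint reached.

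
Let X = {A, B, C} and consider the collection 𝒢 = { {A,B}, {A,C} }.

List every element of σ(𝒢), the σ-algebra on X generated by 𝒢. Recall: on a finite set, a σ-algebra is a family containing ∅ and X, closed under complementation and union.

σ(𝒢) = { ∅, {A}, {B}, {C}, {A,B}, {A,C}, {B,C}, X }

Check:
Start: 𝒢 ∪ {∅, X} = { ∅, {A,B}, {A,C}, X }.
Step 1. New:
  {B}  = X∖{A,C}
  {C}  = X∖{A,B}
  (now 6)
Step 2: +1 →
  {B,C}  = {C} ∪ {B}
  (now 7)
Step 3 adds 1:
  {A}  = X∖{B,C}
  (now 8)
Step 4 adds nothing — fixpoint reached.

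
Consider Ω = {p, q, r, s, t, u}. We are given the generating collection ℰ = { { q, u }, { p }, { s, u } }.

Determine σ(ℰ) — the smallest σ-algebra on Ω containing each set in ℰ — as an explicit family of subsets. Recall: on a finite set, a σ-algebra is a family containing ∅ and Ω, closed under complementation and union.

Begin from { ∅, { p }, { q, u }, { s, u }, Ω } (that is, ℰ plus ∅ and Ω).
Iteration 1 adds 6:
  { p, q, u }  = { q, u } ∪ { p }
  { p, s, u }  = { s, u } ∪ { p }
  { q, s, u }  = { q, u } ∪ { s, u }
  { p, q, r, t }  = Ω∖{ s, u }
  { p, r, s, t }  = Ω∖{ q, u }
  { q, r, s, t, u }  = Ω∖{ p }
  (now 11)
Iteration 2 (7 new):
  { p, r, t }  = Ω∖{ q, s, u }
  { q, r, t }  = Ω∖{ p, s, u }
  { r, s, t }  = Ω∖{ p, q, u }
  { p, q, s, u }  = { q, s, u } ∪ { p, s, u }
  { p, q, r, s, t }  = { p, r, s, t } ∪ { p, q, r, t }
  { p, q, r, t, u }  = { q, u } ∪ { p, q, r, t }
  { p, r, s, t, u }  = { p, s, u } ∪ { p, r, s, t }
  (now 18)
Iteration 3: 7 new —
  { q }  = Ω∖{ p, r, s, t, u }
  { s }  = Ω∖{ p, q, r, t, u }
  { u }  = Ω∖{ p, q, r, s, t }
  { r, t }  = Ω∖{ p, q, s, u }
  { q, r, s, t }  = { r, s, t } ∪ { q, r, t }
  { q, r, t, u }  = { q, r, t } ∪ { q, u }
  { r, s, t, u }  = { r, s, t } ∪ { s, u }
  (now 25)
Iteration 4 (6 new):
  { p, q }  = Ω∖{ r, s, t, u }
  { p, s }  = Ω∖{ q, r, t, u }
  { p, u }  = Ω∖{ q, r, s, t }
  { q, s }  = { q } ∪ { s }
  { r, t, u }  = { u } ∪ { r, t }
  { p, r, t, u }  = { p, r, t } ∪ { u }
  (now 31)
Iteration 5 adds 1:
  { p, q, s }  = Ω∖{ r, t, u }
  (now 32)
Iteration 6 adds nothing — fixpoint reached.

σ(ℰ) = { ∅, { p }, { q }, { s }, { u }, { p, q }, { p, s }, { p, u }, { q, s }, { q, u }, { r, t }, { s, u }, { p, q, s }, { p, q, u }, { p, r, t }, { p, s, u }, { q, r, t }, { q, s, u }, { r, s, t }, { r, t, u }, { p, q, r, t }, { p, q, s, u }, { p, r, s, t }, { p, r, t, u }, { q, r, s, t }, { q, r, t, u }, { r, s, t, u }, { p, q, r, s, t }, { p, q, r, t, u }, { p, r, s, t, u }, { q, r, s, t, u }, Ω }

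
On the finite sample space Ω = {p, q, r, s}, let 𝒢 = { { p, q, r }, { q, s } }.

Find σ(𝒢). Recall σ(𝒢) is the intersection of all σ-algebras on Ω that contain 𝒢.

σ(𝒢) = { {  }, { q }, { s }, { p, r }, { q, s }, { p, q, r }, { p, r, s }, Ω }

Working:
Begin from { {  }, { q, s }, { p, q, r }, Ω } (that is, 𝒢 plus ∅ and Ω).
Iteration 1. New:
  { s }  = ᶜ of { p, q, r }
  { p, r }  = ᶜ of { q, s }
  [6 total]
Iteration 2. New:
  { p, r, s }  = { p, r } ∪ { s }
  [7 total]
Iteration 3. New:
  { q }  = ᶜ of { p, r, s }
  [8 total]
Iteration 4: stable.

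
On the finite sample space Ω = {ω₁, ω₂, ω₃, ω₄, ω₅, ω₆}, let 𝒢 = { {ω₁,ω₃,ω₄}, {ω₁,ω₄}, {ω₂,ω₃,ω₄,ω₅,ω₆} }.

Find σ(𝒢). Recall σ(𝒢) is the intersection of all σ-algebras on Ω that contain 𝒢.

Seed the family with 𝒢 together with ∅ and Ω: { {}, {ω₁,ω₄}, {ω₁,ω₃,ω₄}, {ω₂,ω₃,ω₄,ω₅,ω₆}, Ω }.
Step 1. New:
  {ω₁}  = {ω₂,ω₃,ω₄,ω₅,ω₆}ᶜ
  {ω₂,ω₅,ω₆}  = {ω₁,ω₃,ω₄}ᶜ
  {ω₂,ω₃,ω₅,ω₆}  = {ω₁,ω₄}ᶜ
  (now 8)
Step 2 adds 3:
  {ω₁,ω₂,ω₅,ω₆}  = {ω₂,ω₅,ω₆} ∪ {ω₁}
  {ω₁,ω₂,ω₃,ω₅,ω₆}  = {ω₂,ω₃,ω₅,ω₆} ∪ {ω₁}
  {ω₁,ω₂,ω₄,ω₅,ω₆}  = {ω₂,ω₅,ω₆} ∪ {ω₁,ω₄}
  (now 11)
Step 3: 3 new —
  {ω₃}  = {ω₁,ω₂,ω₄,ω₅,ω₆}ᶜ
  {ω₄}  = {ω₁,ω₂,ω₃,ω₅,ω₆}ᶜ
  {ω₃,ω₄}  = {ω₁,ω₂,ω₅,ω₆}ᶜ
  (now 14)
Step 4. New:
  {ω₁,ω₃}  = {ω₃} ∪ {ω₁}
  {ω₂,ω₄,ω₅,ω₆}  = {ω₄} ∪ {ω₂,ω₅,ω₆}
  (now 16)
Step 5: stable.

|σ(𝒢)| = 16.  σ(𝒢) = { {}, {ω₁}, {ω₃}, {ω₄}, {ω₁,ω₃}, {ω₁,ω₄}, {ω₃,ω₄}, {ω₁,ω₃,ω₄}, {ω₂,ω₅,ω₆}, {ω₁,ω₂,ω₅,ω₆}, {ω₂,ω₃,ω₅,ω₆}, {ω₂,ω₄,ω₅,ω₆}, {ω₁,ω₂,ω₃,ω₅,ω₆}, {ω₁,ω₂,ω₄,ω₅,ω₆}, {ω₂,ω₃,ω₄,ω₅,ω₆}, Ω }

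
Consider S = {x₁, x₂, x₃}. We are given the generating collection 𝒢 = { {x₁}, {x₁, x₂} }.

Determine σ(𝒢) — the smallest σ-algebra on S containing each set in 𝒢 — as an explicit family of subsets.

Start: 𝒢 ∪ {∅, S} = { {}, {x₁}, {x₁, x₂}, S }.
Iteration 1: 2 new —
  {x₃}  = {x₁, x₂}ᶜ
  {x₂, x₃}  = {x₁}ᶜ
Iteration 2. New:
  {x₁, x₃}  = {x₃} ∪ {x₁}
Iteration 3 (1 new):
  {x₂}  = {x₁, x₃}ᶜ
Iteration 4: closed — nothing new.

σ(𝒢) = { {}, {x₁}, {x₂}, {x₃}, {x₁, x₂}, {x₁, x₃}, {x₂, x₃}, S }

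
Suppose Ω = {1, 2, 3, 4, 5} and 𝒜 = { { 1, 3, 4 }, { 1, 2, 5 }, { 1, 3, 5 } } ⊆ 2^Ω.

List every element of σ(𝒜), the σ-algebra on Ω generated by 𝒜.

Take S₀ = 𝒜 ∪ {∅, Ω} = { ∅, { 1, 2, 5 }, { 1, 3, 4 }, { 1, 3, 5 }, Ω }.
Round 1: +5 →
  { 2, 4 }  = { 1, 3, 5 }ᶜ
  { 2, 5 }  = { 1, 3, 4 }ᶜ
  { 3, 4 }  = { 1, 2, 5 }ᶜ
  { 1, 2, 3, 5 }  = { 1, 2, 5 } ∪ { 1, 3, 5 }
  { 1, 3, 4, 5 }  = { 1, 3, 4 } ∪ { 1, 3, 5 }
  |family| = 10
Round 2 (7 new):
  { 2 }  = { 1, 3, 4, 5 }ᶜ
  { 4 }  = { 1, 2, 3, 5 }ᶜ
  { 2, 3, 4 }  = { 3, 4 } ∪ { 2, 4 }
  { 2, 4, 5 }  = { 2, 5 } ∪ { 2, 4 }
  { 1, 2, 3, 4 }  = { 1, 3, 4 } ∪ { 2, 4 }
  { 1, 2, 4, 5 }  = { 1, 2, 5 } ∪ { 2, 4 }
  { 2, 3, 4, 5 }  = { 2, 5 } ∪ { 3, 4 }
  |family| = 17
Round 3 (5 new):
  { 1 }  = { 2, 3, 4, 5 }ᶜ
  { 3 }  = { 1, 2, 4, 5 }ᶜ
  { 5 }  = { 1, 2, 3, 4 }ᶜ
  { 1, 3 }  = { 2, 4, 5 }ᶜ
  { 1, 5 }  = { 2, 3, 4 }ᶜ
  |family| = 22
Round 4: +10 →
  { 1, 2 }  = { 2 } ∪ { 1 }
  { 1, 4 }  = { 4 } ∪ { 1 }
  { 2, 3 }  = { 2 } ∪ { 3 }
  { 3, 5 }  = { 5 } ∪ { 3 }
  { 4, 5 }  = { 5 } ∪ { 4 }
  { 1, 2, 3 }  = { 2 } ∪ { 1, 3 }
  { 1, 2, 4 }  = { 2, 4 } ∪ { 1 }
  { 1, 4, 5 }  = { 1, 5 } ∪ { 4 }
  { 2, 3, 5 }  = { 2, 5 } ∪ { 3 }
  { 3, 4, 5 }  = { 3, 4 } ∪ { 5 }
  |family| = 32
After Round 5 the family is unchanged; done.

σ(𝒜) = { ∅, { 1 }, { 2 }, { 3 }, { 4 }, { 5 }, { 1, 2 }, { 1, 3 }, { 1, 4 }, { 1, 5 }, { 2, 3 }, { 2, 4 }, { 2, 5 }, { 3, 4 }, { 3, 5 }, { 4, 5 }, { 1, 2, 3 }, { 1, 2, 4 }, { 1, 2, 5 }, { 1, 3, 4 }, { 1, 3, 5 }, { 1, 4, 5 }, { 2, 3, 4 }, { 2, 3, 5 }, { 2, 4, 5 }, { 3, 4, 5 }, { 1, 2, 3, 4 }, { 1, 2, 3, 5 }, { 1, 2, 4, 5 }, { 1, 3, 4, 5 }, { 2, 3, 4, 5 }, Ω }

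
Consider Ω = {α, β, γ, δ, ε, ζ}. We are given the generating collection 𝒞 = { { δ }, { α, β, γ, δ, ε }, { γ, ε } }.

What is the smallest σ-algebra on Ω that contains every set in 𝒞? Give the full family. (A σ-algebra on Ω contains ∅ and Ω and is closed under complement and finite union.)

Begin from { {  }, { δ }, { γ, ε }, { α, β, γ, δ, ε }, Ω } (that is, 𝒞 plus ∅ and Ω).
Round 1: +4 →
  { ζ }  = complement { α, β, γ, δ, ε }
  { γ, δ, ε }  = { δ } ∪ { γ, ε }
  { α, β, δ, ζ }  = complement { γ, ε }
  { α, β, γ, ε, ζ }  = complement { δ }
  — 9 sets.
Round 2. New:
  { δ, ζ }  = { ζ } ∪ { δ }
  { α, β, ζ }  = complement { γ, δ, ε }
  { γ, ε, ζ }  = { ζ } ∪ { γ, ε }
  { γ, δ, ε, ζ }  = { γ, δ, ε } ∪ { ζ }
  — 13 sets.
Round 3 (3 new):
  { α, β }  = complement { γ, δ, ε, ζ }
  { α, β, δ }  = complement { γ, ε, ζ }
  { α, β, γ, ε }  = complement { δ, ζ }
  — 16 sets.
Round 4: closed — nothing new.

σ(𝒞) = { {  }, { δ }, { ζ }, { α, β }, { γ, ε }, { δ, ζ }, { α, β, δ }, { α, β, ζ }, { γ, δ, ε }, { γ, ε, ζ }, { α, β, γ, ε }, { α, β, δ, ζ }, { γ, δ, ε, ζ }, { α, β, γ, δ, ε }, { α, β, γ, ε, ζ }, Ω }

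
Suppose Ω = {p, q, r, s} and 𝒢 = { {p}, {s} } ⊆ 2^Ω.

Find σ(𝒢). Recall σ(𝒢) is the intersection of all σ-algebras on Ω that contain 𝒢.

Answer: σ(𝒢) = { ∅, {p}, {s}, {p, s}, {q, r}, {p, q, r}, {q, r, s}, Ω }

Check:
Take S₀ = 𝒢 ∪ {∅, Ω} = { ∅, {p}, {s}, Ω }.
Round 1 (3 new):
  {p, s}  = {s} ∪ {p}
  {p, q, r}  = complement {s}
  {q, r, s}  = complement {p}
  — 7 sets.
Round 2 adds 1:
  {q, r}  = complement {p, s}
  — 8 sets.
Round 3: stable.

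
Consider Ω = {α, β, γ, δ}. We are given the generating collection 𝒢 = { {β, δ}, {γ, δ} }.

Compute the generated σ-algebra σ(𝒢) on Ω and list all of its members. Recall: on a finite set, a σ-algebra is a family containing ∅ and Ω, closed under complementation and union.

Start: 𝒢 ∪ {∅, Ω} = { ∅, {β, δ}, {γ, δ}, Ω }.
Iteration 1. New:
  {α, β}  = ᶜ of {γ, δ}
  {α, γ}  = ᶜ of {β, δ}
  {β, γ, δ}  = {γ, δ} ∪ {β, δ}
Iteration 2 adds 4:
  {α}  = ᶜ of {β, γ, δ}
  {α, β, γ}  = {α, β} ∪ {α, γ}
  {α, β, δ}  = {α, β} ∪ {β, δ}
  {α, γ, δ}  = {γ, δ} ∪ {α, γ}
Iteration 3: 3 new —
  {β}  = ᶜ of {α, γ, δ}
  {γ}  = ᶜ of {α, β, δ}
  {δ}  = ᶜ of {α, β, γ}
Iteration 4: +2 →
  {α, δ}  = {δ} ∪ {α}
  {β, γ}  = {γ} ∪ {β}
Iteration 5: stable.

|σ(𝒢)| = 16.  σ(𝒢) = { ∅, {α}, {β}, {γ}, {δ}, {α, β}, {α, γ}, {α, δ}, {β, γ}, {β, δ}, {γ, δ}, {α, β, γ}, {α, β, δ}, {α, γ, δ}, {β, γ, δ}, Ω }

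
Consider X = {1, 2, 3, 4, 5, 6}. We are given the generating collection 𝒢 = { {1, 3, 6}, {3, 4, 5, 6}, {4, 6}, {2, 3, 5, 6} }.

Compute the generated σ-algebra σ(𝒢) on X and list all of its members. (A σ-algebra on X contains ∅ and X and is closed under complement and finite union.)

Begin from { ∅, {4, 6}, {1, 3, 6}, {2, 3, 5, 6}, {3, 4, 5, 6}, X } (that is, 𝒢 plus ∅ and X).
Pass 1 adds 8:
  {1, 2}  = ᶜ of {3, 4, 5, 6}
  {1, 4}  = ᶜ of {2, 3, 5, 6}
  {2, 4, 5}  = ᶜ of {1, 3, 6}
  {1, 2, 3, 5}  = ᶜ of {4, 6}
  {1, 3, 4, 6}  = {1, 3, 6} ∪ {4, 6}
  {1, 2, 3, 5, 6}  = {1, 3, 6} ∪ {2, 3, 5, 6}
  {1, 3, 4, 5, 6}  = {1, 3, 6} ∪ {3, 4, 5, 6}
  {2, 3, 4, 5, 6}  = {3, 4, 5, 6} ∪ {2, 3, 5, 6}
  [14 total]
Pass 2 adds 12:
  {1}  = ᶜ of {2, 3, 4, 5, 6}
  {2}  = ᶜ of {1, 3, 4, 5, 6}
  {4}  = ᶜ of {1, 2, 3, 5, 6}
  {2, 5}  = ᶜ of {1, 3, 4, 6}
  {1, 2, 4}  = {1, 2} ∪ {1, 4}
  {1, 4, 6}  = {1, 4} ∪ {4, 6}
  {1, 2, 3, 6}  = {1, 2} ∪ {1, 3, 6}
  {1, 2, 4, 5}  = {1, 2} ∪ {2, 4, 5}
  {1, 2, 4, 6}  = {1, 2} ∪ {4, 6}
  {2, 4, 5, 6}  = {4, 6} ∪ {2, 4, 5}
  {1, 2, 3, 4, 5}  = {1, 4} ∪ {1, 2, 3, 5}
  {1, 2, 3, 4, 6}  = {1, 2} ∪ {1, 3, 4, 6}
  [26 total]
Pass 3. New:
  {5}  = ᶜ of {1, 2, 3, 4, 6}
  {6}  = ᶜ of {1, 2, 3, 4, 5}
  {1, 3}  = ᶜ of {2, 4, 5, 6}
  {2, 4}  = {2} ∪ {4}
  {3, 5}  = ᶜ of {1, 2, 4, 6}
  {3, 6}  = ᶜ of {1, 2, 4, 5}
  {4, 5}  = ᶜ of {1, 2, 3, 6}
  {1, 2, 5}  = {2, 5} ∪ {1, 2}
  {2, 3, 5}  = ᶜ of {1, 4, 6}
  {2, 4, 6}  = {2} ∪ {4, 6}
  {3, 5, 6}  = ᶜ of {1, 2, 4}
  {1, 2, 4, 5, 6}  = {2, 5} ∪ {1, 4, 6}
  [38 total]
Pass 4 adds 22:
  {3}  = ᶜ of {1, 2, 4, 5, 6}
  {1, 5}  = {1} ∪ {5}
  {1, 6}  = {1} ∪ {6}
  {2, 6}  = {2} ∪ {6}
  {5, 6}  = {6} ∪ {5}
  {1, 2, 3}  = {2} ∪ {1, 3}
  {1, 2, 6}  = {1, 2} ∪ {6}
  {1, 3, 4}  = {1, 3} ∪ {4}
  {1, 3, 5}  = ᶜ of {2, 4, 6}
  {1, 4, 5}  = {4, 5} ∪ {1}
  {2, 3, 6}  = {2} ∪ {3, 6}
  {2, 5, 6}  = {2, 5} ∪ {6}
  {3, 4, 5}  = {4, 5} ∪ {3, 5}
  {3, 4, 6}  = ᶜ of {1, 2, 5}
  {4, 5, 6}  = {4, 5} ∪ {4, 6}
  {1, 2, 3, 4}  = {1, 3} ∪ {1, 2, 4}
  {1, 2, 5, 6}  = {1, 2, 5} ∪ {6}
  {1, 3, 4, 5}  = {4, 5} ∪ {1, 3}
  {1, 3, 5, 6}  = ᶜ of {2, 4}
  {1, 4, 5, 6}  = {4, 5} ∪ {1, 4, 6}
  {2, 3, 4, 5}  = {4, 5} ∪ {2, 3, 5}
  {2, 3, 4, 6}  = {2, 4, 6} ∪ {3, 6}
  [60 total]
Pass 5 adds 4:
  {2, 3}  = ᶜ of {1, 4, 5, 6}
  {3, 4}  = ᶜ of {1, 2, 5, 6}
  {1, 5, 6}  = {5, 6} ∪ {1, 6}
  {2, 3, 4}  = {2, 4} ∪ {3}
  [64 total]
Pass 6: no new sets; the family is a σ-algebra.

Therefore σ(𝒢) = { ∅, {1}, {2}, {3}, {4}, {5}, {6}, {1, 2}, {1, 3}, {1, 4}, {1, 5}, {1, 6}, {2, 3}, {2, 4}, {2, 5}, {2, 6}, {3, 4}, {3, 5}, {3, 6}, {4, 5}, {4, 6}, {5, 6}, {1, 2, 3}, {1, 2, 4}, {1, 2, 5}, {1, 2, 6}, {1, 3, 4}, {1, 3, 5}, {1, 3, 6}, {1, 4, 5}, {1, 4, 6}, {1, 5, 6}, {2, 3, 4}, {2, 3, 5}, {2, 3, 6}, {2, 4, 5}, {2, 4, 6}, {2, 5, 6}, {3, 4, 5}, {3, 4, 6}, {3, 5, 6}, {4, 5, 6}, {1, 2, 3, 4}, {1, 2, 3, 5}, {1, 2, 3, 6}, {1, 2, 4, 5}, {1, 2, 4, 6}, {1, 2, 5, 6}, {1, 3, 4, 5}, {1, 3, 4, 6}, {1, 3, 5, 6}, {1, 4, 5, 6}, {2, 3, 4, 5}, {2, 3, 4, 6}, {2, 3, 5, 6}, {2, 4, 5, 6}, {3, 4, 5, 6}, {1, 2, 3, 4, 5}, {1, 2, 3, 4, 6}, {1, 2, 3, 5, 6}, {1, 2, 4, 5, 6}, {1, 3, 4, 5, 6}, {2, 3, 4, 5, 6}, X } (|σ(𝒢)| = 64).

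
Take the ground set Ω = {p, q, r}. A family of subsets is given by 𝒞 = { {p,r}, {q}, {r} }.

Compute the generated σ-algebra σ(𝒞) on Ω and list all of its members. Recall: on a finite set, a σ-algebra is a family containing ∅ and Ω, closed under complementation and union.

Start: 𝒞 ∪ {∅, Ω} = { {}, {q}, {r}, {p,r}, Ω }.
Pass 1: 2 new —
  {p,q}  = ᶜ of {r}
  {q,r}  = {r} ∪ {q}
  (now 7)
Pass 2 (1 new):
  {p}  = ᶜ of {q,r}
  (now 8)
Pass 3 adds nothing — fixpoint reached.

|σ(𝒞)| = 8.  σ(𝒞) = { {}, {p}, {q}, {r}, {p,q}, {p,r}, {q,r}, Ω }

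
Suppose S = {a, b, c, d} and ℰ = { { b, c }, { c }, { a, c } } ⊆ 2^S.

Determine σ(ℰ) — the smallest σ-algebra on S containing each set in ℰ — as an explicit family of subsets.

σ(ℰ) (16 sets): { {  }, { a }, { b }, { c }, { d }, { a, b }, { a, c }, { a, d }, { b, c }, { b, d }, { c, d }, { a, b, c }, { a, b, d }, { a, c, d }, { b, c, d }, S }

Working:
Initial family (5 sets): { {  }, { c }, { a, c }, { b, c }, S }.
Iteration 1 (4 new):
  { a, d }  = { b, c }ᶜ
  { b, d }  = { a, c }ᶜ
  { a, b, c }  = { b, c } ∪ { a, c }
  { a, b, d }  = { c }ᶜ
Iteration 2. New:
  { d }  = { a, b, c }ᶜ
  { a, c, d }  = { c } ∪ { a, d }
  { b, c, d }  = { c } ∪ { b, d }
Iteration 3: +3 →
  { a }  = { b, c, d }ᶜ
  { b }  = { a, c, d }ᶜ
  { c, d }  = { c } ∪ { d }
Iteration 4 (1 new):
  { a, b }  = { c, d }ᶜ
After Iteration 5 the family is unchanged; done.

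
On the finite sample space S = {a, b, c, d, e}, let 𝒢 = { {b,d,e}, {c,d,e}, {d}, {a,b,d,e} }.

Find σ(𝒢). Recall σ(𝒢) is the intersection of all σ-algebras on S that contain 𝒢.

Start: 𝒢 ∪ {∅, S} = { {}, {d}, {b,d,e}, {c,d,e}, {a,b,d,e}, S }.
Pass 1: 5 new —
  {c}  = S∖{a,b,d,e}
  {a,b}  = S∖{c,d,e}
  {a,c}  = S∖{b,d,e}
  {a,b,c,e}  = S∖{d}
  {b,c,d,e}  = {c,d,e} ∪ {b,d,e}
  [11 total]
Pass 2. New:
  {a}  = S∖{b,c,d,e}
  {c,d}  = {c} ∪ {d}
  {a,b,c}  = {a,b} ∪ {c}
  {a,b,d}  = {a,b} ∪ {d}
  {a,c,d}  = {a,c} ∪ {d}
  {a,c,d,e}  = {c,d,e} ∪ {a,c}
  [17 total]
Pass 3. New:
  {b}  = S∖{a,c,d,e}
  {a,d}  = {d} ∪ {a}
  {b,e}  = S∖{a,c,d}
  {c,e}  = S∖{a,b,d}
  {d,e}  = S∖{a,b,c}
  {a,b,e}  = S∖{c,d}
  {a,b,c,d}  = {c} ∪ {a,b,d}
  [24 total]
Pass 4: 7 new —
  {e}  = S∖{a,b,c,d}
  {b,c}  = {b} ∪ {c}
  {b,d}  = {b} ∪ {d}
  {a,c,e}  = {a,c} ∪ {c,e}
  {a,d,e}  = {d,e} ∪ {a,d}
  {b,c,d}  = {c,d} ∪ {b}
  {b,c,e}  = S∖{a,d}
  [31 total]
Pass 5: 1 new —
  {a,e}  = S∖{b,c,d}
  [32 total]
Pass 6: closed — nothing new.

|σ(𝒢)| = 32.  σ(𝒢) = { {}, {a}, {b}, {c}, {d}, {e}, {a,b}, {a,c}, {a,d}, {a,e}, {b,c}, {b,d}, {b,e}, {c,d}, {c,e}, {d,e}, {a,b,c}, {a,b,d}, {a,b,e}, {a,c,d}, {a,c,e}, {a,d,e}, {b,c,d}, {b,c,e}, {b,d,e}, {c,d,e}, {a,b,c,d}, {a,b,c,e}, {a,b,d,e}, {a,c,d,e}, {b,c,d,e}, S }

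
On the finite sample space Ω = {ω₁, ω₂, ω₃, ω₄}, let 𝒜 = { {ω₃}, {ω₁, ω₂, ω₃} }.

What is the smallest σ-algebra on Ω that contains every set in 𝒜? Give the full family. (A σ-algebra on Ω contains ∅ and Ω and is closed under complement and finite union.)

Begin from { {}, {ω₃}, {ω₁, ω₂, ω₃}, Ω } (that is, 𝒜 plus ∅ and Ω).
Round 1. New:
  {ω₄}  = Ω∖{ω₁, ω₂, ω₃}
  {ω₁, ω₂, ω₄}  = Ω∖{ω₃}
  [6 total]
Round 2: 1 new —
  {ω₃, ω₄}  = {ω₃} ∪ {ω₄}
  [7 total]
Round 3: 1 new —
  {ω₁, ω₂}  = Ω∖{ω₃, ω₄}
  [8 total]
After Round 4 the family is unchanged; done.

|σ(𝒜)| = 8.  σ(𝒜) = { {}, {ω₃}, {ω₄}, {ω₁, ω₂}, {ω₃, ω₄}, {ω₁, ω₂, ω₃}, {ω₁, ω₂, ω₄}, Ω }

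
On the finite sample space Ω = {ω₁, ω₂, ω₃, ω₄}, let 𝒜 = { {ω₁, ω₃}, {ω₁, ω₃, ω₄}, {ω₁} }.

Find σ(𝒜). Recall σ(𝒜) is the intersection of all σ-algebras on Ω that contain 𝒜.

σ(𝒜) = { ∅, {ω₁}, {ω₂}, {ω₃}, {ω₄}, {ω₁, ω₂}, {ω₁, ω₃}, {ω₁, ω₄}, {ω₂, ω₃}, {ω₂, ω₄}, {ω₃, ω₄}, {ω₁, ω₂, ω₃}, {ω₁, ω₂, ω₄}, {ω₁, ω₃, ω₄}, {ω₂, ω₃, ω₄}, Ω }

Check:
Initial family (5 sets): { ∅, {ω₁}, {ω₁, ω₃}, {ω₁, ω₃, ω₄}, Ω }.
Round 1: 3 new —
  {ω₂}  = Ω∖{ω₁, ω₃, ω₄}
  {ω₂, ω₄}  = Ω∖{ω₁, ω₃}
  {ω₂, ω₃, ω₄}  = Ω∖{ω₁}
  |family| = 8
Round 2 adds 3:
  {ω₁, ω₂}  = {ω₂} ∪ {ω₁}
  {ω₁, ω₂, ω₃}  = {ω₂} ∪ {ω₁, ω₃}
  {ω₁, ω₂, ω₄}  = {ω₂, ω₄} ∪ {ω₁}
  |family| = 11
Round 3: +3 →
  {ω₃}  = Ω∖{ω₁, ω₂, ω₄}
  {ω₄}  = Ω∖{ω₁, ω₂, ω₃}
  {ω₃, ω₄}  = Ω∖{ω₁, ω₂}
  |family| = 14
Round 4 adds 2:
  {ω₁, ω₄}  = {ω₄} ∪ {ω₁}
  {ω₂, ω₃}  = {ω₃} ∪ {ω₂}
  |family| = 16
Round 5: stable.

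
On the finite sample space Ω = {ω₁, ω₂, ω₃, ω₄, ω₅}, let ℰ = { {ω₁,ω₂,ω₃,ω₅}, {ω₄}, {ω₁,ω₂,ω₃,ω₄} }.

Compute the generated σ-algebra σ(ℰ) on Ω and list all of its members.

σ(ℰ) (8 sets): { ∅, {ω₄}, {ω₅}, {ω₄,ω₅}, {ω₁,ω₂,ω₃}, {ω₁,ω₂,ω₃,ω₄}, {ω₁,ω₂,ω₃,ω₅}, Ω }

Derivation:
Take S₀ = ℰ ∪ {∅, Ω} = { ∅, {ω₄}, {ω₁,ω₂,ω₃,ω₄}, {ω₁,ω₂,ω₃,ω₅}, Ω }.
Iteration 1 adds 1:
  {ω₅}  = Ω∖{ω₁,ω₂,ω₃,ω₄}
  [6 total]
Iteration 2: +1 →
  {ω₄,ω₅}  = {ω₄} ∪ {ω₅}
  [7 total]
Iteration 3: 1 new —
  {ω₁,ω₂,ω₃}  = Ω∖{ω₄,ω₅}
  [8 total]
Iteration 4 adds nothing — fixpoint reached.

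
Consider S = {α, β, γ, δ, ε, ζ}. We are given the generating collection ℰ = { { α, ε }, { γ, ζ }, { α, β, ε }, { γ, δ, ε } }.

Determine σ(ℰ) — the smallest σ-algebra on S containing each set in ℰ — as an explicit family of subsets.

Start: ℰ ∪ {∅, S} = { {}, { α, ε }, { γ, ζ }, { α, β, ε }, { γ, δ, ε }, S }.
Step 1: 9 new —
  { α, β, ζ }  = { γ, δ, ε }ᶜ
  { γ, δ, ζ }  = { α, β, ε }ᶜ
  { α, β, δ, ε }  = { γ, ζ }ᶜ
  { α, γ, δ, ε }  = { γ, δ, ε } ∪ { α, ε }
  { α, γ, ε, ζ }  = { γ, ζ } ∪ { α, ε }
  { β, γ, δ, ζ }  = { α, ε }ᶜ
  { γ, δ, ε, ζ }  = { γ, δ, ε } ∪ { γ, ζ }
  { α, β, γ, δ, ε }  = { α, β, ε } ∪ { γ, δ, ε }
  { α, β, γ, ε, ζ }  = { α, β, ε } ∪ { γ, ζ }
  (now 15)
Step 2: +11 →
  { δ }  = { α, β, γ, ε, ζ }ᶜ
  { ζ }  = { α, β, γ, δ, ε }ᶜ
  { α, β }  = { γ, δ, ε, ζ }ᶜ
  { β, δ }  = { α, γ, ε, ζ }ᶜ
  { β, ζ }  = { α, γ, δ, ε }ᶜ
  { α, β, γ, ζ }  = { γ, ζ } ∪ { α, β, ζ }
  { α, β, ε, ζ }  = { α, β, ε } ∪ { α, β, ζ }
  { α, β, γ, δ, ζ }  = { β, γ, δ, ζ } ∪ { α, β, ζ }
  { α, β, δ, ε, ζ }  = { α, β, δ, ε } ∪ { α, β, ζ }
  { α, γ, δ, ε, ζ }  = { α, γ, ε, ζ } ∪ { γ, δ, ε }
  { β, γ, δ, ε, ζ }  = { γ, δ, ε } ∪ { β, γ, δ, ζ }
  (now 26)
Step 3 (14 new):
  { α }  = { β, γ, δ, ε, ζ }ᶜ
  { β }  = { α, γ, δ, ε, ζ }ᶜ
  { γ }  = { α, β, δ, ε, ζ }ᶜ
  { ε }  = { α, β, γ, δ, ζ }ᶜ
  { γ, δ }  = { α, β, ε, ζ }ᶜ
  { δ, ε }  = { α, β, γ, ζ }ᶜ
  { δ, ζ }  = { ζ } ∪ { δ }
  { α, β, δ }  = { β, δ } ∪ { α, β }
  { α, δ, ε }  = { α, ε } ∪ { δ }
  { α, ε, ζ }  = { α, ε } ∪ { ζ }
  { β, γ, ζ }  = { β, ζ } ∪ { γ, ζ }
  { β, δ, ζ }  = { β, δ } ∪ { β, ζ }
  { α, β, δ, ζ }  = { β, δ } ∪ { α, β, ζ }
  { β, γ, δ, ε }  = { γ, δ, ε } ∪ { β, δ }
  (now 40)
Step 4 adds 23:
  { α, γ }  = { γ } ∪ { α }
  { α, δ }  = { δ } ∪ { α }
  { α, ζ }  = { β, γ, δ, ε }ᶜ
  { β, γ }  = { β } ∪ { γ }
  { β, ε }  = { β } ∪ { ε }
  { γ, ε }  = { α, β, δ, ζ }ᶜ
  { ε, ζ }  = { ζ } ∪ { ε }
  { α, β, γ }  = { α, β } ∪ { γ }
  { α, γ, δ }  = { γ, δ } ∪ { α }
  { α, γ, ε }  = { β, δ, ζ }ᶜ
  { α, γ, ζ }  = { γ, ζ } ∪ { α }
  { α, δ, ζ }  = { α } ∪ { δ, ζ }
  { β, γ, δ }  = { α, ε, ζ }ᶜ
  { β, δ, ε }  = { β } ∪ { δ, ε }
  { β, ε, ζ }  = { β, ζ } ∪ { ε }
  { γ, ε, ζ }  = { α, β, δ }ᶜ
  { δ, ε, ζ }  = { δ, ε } ∪ { δ, ζ }
  { α, β, γ, δ }  = { γ, δ } ∪ { α, β }
  { α, β, γ, ε }  = { δ, ζ }ᶜ
  { α, γ, δ, ζ }  = { α } ∪ { γ, δ, ζ }
  { α, δ, ε, ζ }  = { δ, ε } ∪ { α, ε, ζ }
  { β, γ, ε, ζ }  = { β, γ, ζ } ∪ { ε }
  { β, δ, ε, ζ }  = { β, δ, ζ } ∪ { δ, ε }
  (now 63)
Step 5 (1 new):
  { β, γ, ε }  = { α, δ, ζ }ᶜ
  (now 64)
Step 6 adds nothing — fixpoint reached.

Hence σ(ℰ) has 64 members: { {}, { α }, { β }, { γ }, { δ }, { ε }, { ζ }, { α, β }, { α, γ }, { α, δ }, { α, ε }, { α, ζ }, { β, γ }, { β, δ }, { β, ε }, { β, ζ }, { γ, δ }, { γ, ε }, { γ, ζ }, { δ, ε }, { δ, ζ }, { ε, ζ }, { α, β, γ }, { α, β, δ }, { α, β, ε }, { α, β, ζ }, { α, γ, δ }, { α, γ, ε }, { α, γ, ζ }, { α, δ, ε }, { α, δ, ζ }, { α, ε, ζ }, { β, γ, δ }, { β, γ, ε }, { β, γ, ζ }, { β, δ, ε }, { β, δ, ζ }, { β, ε, ζ }, { γ, δ, ε }, { γ, δ, ζ }, { γ, ε, ζ }, { δ, ε, ζ }, { α, β, γ, δ }, { α, β, γ, ε }, { α, β, γ, ζ }, { α, β, δ, ε }, { α, β, δ, ζ }, { α, β, ε, ζ }, { α, γ, δ, ε }, { α, γ, δ, ζ }, { α, γ, ε, ζ }, { α, δ, ε, ζ }, { β, γ, δ, ε }, { β, γ, δ, ζ }, { β, γ, ε, ζ }, { β, δ, ε, ζ }, { γ, δ, ε, ζ }, { α, β, γ, δ, ε }, { α, β, γ, δ, ζ }, { α, β, γ, ε, ζ }, { α, β, δ, ε, ζ }, { α, γ, δ, ε, ζ }, { β, γ, δ, ε, ζ }, S }.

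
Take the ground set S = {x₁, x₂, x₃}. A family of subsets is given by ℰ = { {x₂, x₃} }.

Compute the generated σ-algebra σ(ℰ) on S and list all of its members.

σ(ℰ) = { {}, {x₁}, {x₂, x₃}, S }

Check:
Start: ℰ ∪ {∅, S} = { {}, {x₂, x₃}, S }.
Pass 1 (1 new):
  {x₁}  = S∖{x₂, x₃}
  |family| = 4
Pass 2 adds nothing — fixpoint reached.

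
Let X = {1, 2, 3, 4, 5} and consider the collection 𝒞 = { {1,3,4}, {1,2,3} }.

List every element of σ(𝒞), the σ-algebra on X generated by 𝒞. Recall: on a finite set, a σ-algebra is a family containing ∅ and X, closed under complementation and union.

Seed the family with 𝒞 together with ∅ and X: { {}, {1,2,3}, {1,3,4}, X }.
Step 1 adds 3:
  {2,5}  = complement {1,3,4}
  {4,5}  = complement {1,2,3}
  {1,2,3,4}  = {1,2,3} ∪ {1,3,4}
  [7 total]
Step 2 adds 4:
  {5}  = complement {1,2,3,4}
  {2,4,5}  = {4,5} ∪ {2,5}
  {1,2,3,5}  = {2,5} ∪ {1,2,3}
  {1,3,4,5}  = {4,5} ∪ {1,3,4}
  [11 total]
Step 3: +3 →
  {2}  = complement {1,3,4,5}
  {4}  = complement {1,2,3,5}
  {1,3}  = complement {2,4,5}
  [14 total]
Step 4: +2 →
  {2,4}  = {4} ∪ {2}
  {1,3,5}  = {1,3} ∪ {5}
  [16 total]
Step 5: closed — nothing new.

Therefore σ(𝒞) = { {}, {2}, {4}, {5}, {1,3}, {2,4}, {2,5}, {4,5}, {1,2,3}, {1,3,4}, {1,3,5}, {2,4,5}, {1,2,3,4}, {1,2,3,5}, {1,3,4,5}, X } (|σ(𝒞)| = 16).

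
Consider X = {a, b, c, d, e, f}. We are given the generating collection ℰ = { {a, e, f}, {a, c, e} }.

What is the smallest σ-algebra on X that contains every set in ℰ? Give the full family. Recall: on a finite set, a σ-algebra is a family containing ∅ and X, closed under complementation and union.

Seed the family with ℰ together with ∅ and X: { ∅, {a, c, e}, {a, e, f}, X }.
Step 1 adds 3:
  {b, c, d}  = ᶜ of {a, e, f}
  {b, d, f}  = ᶜ of {a, c, e}
  {a, c, e, f}  = {a, c, e} ∪ {a, e, f}
Step 2: +4 →
  {b, d}  = ᶜ of {a, c, e, f}
  {b, c, d, f}  = {b, d, f} ∪ {b, c, d}
  {a, b, c, d, e}  = {b, c, d} ∪ {a, c, e}
  {a, b, d, e, f}  = {b, d, f} ∪ {a, e, f}
Step 3: +3 →
  {c}  = ᶜ of {a, b, d, e, f}
  {f}  = ᶜ of {a, b, c, d, e}
  {a, e}  = ᶜ of {b, c, d, f}
Step 4 adds 2:
  {c, f}  = {c} ∪ {f}
  {a, b, d, e}  = {a, e} ∪ {b, d}
Step 5: no new sets; the family is a σ-algebra.

σ(ℰ) = { ∅, {c}, {f}, {a, e}, {b, d}, {c, f}, {a, c, e}, {a, e, f}, {b, c, d}, {b, d, f}, {a, b, d, e}, {a, c, e, f}, {b, c, d, f}, {a, b, c, d, e}, {a, b, d, e, f}, X }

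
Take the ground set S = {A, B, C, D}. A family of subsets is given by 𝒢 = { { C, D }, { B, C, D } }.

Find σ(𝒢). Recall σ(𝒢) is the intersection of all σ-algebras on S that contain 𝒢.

Answer: σ(𝒢) = { ∅, { A }, { B }, { A, B }, { C, D }, { A, C, D }, { B, C, D }, S }

Derivation:
Start: 𝒢 ∪ {∅, S} = { ∅, { C, D }, { B, C, D }, S }.
Pass 1 (2 new):
  { A }  = S∖{ B, C, D }
  { A, B }  = S∖{ C, D }
  — 6 sets.
Pass 2 adds 1:
  { A, C, D }  = { C, D } ∪ { A }
  — 7 sets.
Pass 3: 1 new —
  { B }  = S∖{ A, C, D }
  — 8 sets.
Pass 4: already closed under ᶜ and ∪.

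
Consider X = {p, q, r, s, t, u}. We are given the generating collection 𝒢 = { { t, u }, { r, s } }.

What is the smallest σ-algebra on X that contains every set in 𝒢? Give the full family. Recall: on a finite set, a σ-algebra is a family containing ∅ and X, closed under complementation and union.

Begin from { {}, { r, s }, { t, u }, X } (that is, 𝒢 plus ∅ and X).
Round 1: +3 →
  { p, q, r, s }  = X∖{ t, u }
  { p, q, t, u }  = X∖{ r, s }
  { r, s, t, u }  = { r, s } ∪ { t, u }
  — 7 sets.
Round 2 (1 new):
  { p, q }  = X∖{ r, s, t, u }
  — 8 sets.
Round 3 adds nothing — fixpoint reached.

Therefore σ(𝒢) = { {}, { p, q }, { r, s }, { t, u }, { p, q, r, s }, { p, q, t, u }, { r, s, t, u }, X } (|σ(𝒢)| = 8).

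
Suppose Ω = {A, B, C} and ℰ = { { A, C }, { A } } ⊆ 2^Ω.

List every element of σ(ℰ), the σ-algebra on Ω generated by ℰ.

σ(ℰ) (8 sets): { ∅, { A }, { B }, { C }, { A, B }, { A, C }, { B, C }, Ω }

Working:
Initial family (4 sets): { ∅, { A }, { A, C }, Ω }.
Pass 1: +2 →
  { B }  = ᶜ of { A, C }
  { B, C }  = ᶜ of { A }
  — 6 sets.
Pass 2 adds 1:
  { A, B }  = { B } ∪ { A }
  — 7 sets.
Pass 3: 1 new —
  { C }  = ᶜ of { A, B }
  — 8 sets.
After Pass 4 the family is unchanged; done.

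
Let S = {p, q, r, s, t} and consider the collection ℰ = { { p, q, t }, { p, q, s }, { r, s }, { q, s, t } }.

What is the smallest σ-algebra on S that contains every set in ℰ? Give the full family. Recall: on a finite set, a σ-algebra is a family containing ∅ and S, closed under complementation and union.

Begin from { ∅, { r, s }, { p, q, s }, { p, q, t }, { q, s, t }, S } (that is, ℰ plus ∅ and S).
Iteration 1 adds 5:
  { p, r }  = complement { q, s, t }
  { r, t }  = complement { p, q, s }
  { p, q, r, s }  = { r, s } ∪ { p, q, s }
  { p, q, s, t }  = { p, q, t } ∪ { p, q, s }
  { q, r, s, t }  = { r, s } ∪ { q, s, t }
  (now 11)
Iteration 2 adds 7:
  { p }  = complement { q, r, s, t }
  { r }  = complement { p, q, s, t }
  { t }  = complement { p, q, r, s }
  { p, r, s }  = { r, s } ∪ { p, r }
  { p, r, t }  = { p, r } ∪ { r, t }
  { r, s, t }  = { r, s } ∪ { r, t }
  { p, q, r, t }  = { p, q, t } ∪ { p, r }
  (now 18)
Iteration 3 adds 6:
  { s }  = complement { p, q, r, t }
  { p, q }  = complement { r, s, t }
  { p, t }  = { t } ∪ { p }
  { q, s }  = complement { p, r, t }
  { q, t }  = complement { p, r, s }
  { p, r, s, t }  = { r, s, t } ∪ { p, r, s }
  (now 24)
Iteration 4. New:
  { q }  = complement { p, r, s, t }
  { p, s }  = { s } ∪ { p }
  { s, t }  = { t } ∪ { s }
  { p, q, r }  = { p, q } ∪ { r }
  { p, s, t }  = { p, t } ∪ { s }
  { q, r, s }  = complement { p, t }
  { q, r, t }  = { q, t } ∪ { r }
  (now 31)
Iteration 5: +1 →
  { q, r }  = complement { p, s, t }
  (now 32)
Iteration 6: stable.

Therefore σ(ℰ) = { ∅, { p }, { q }, { r }, { s }, { t }, { p, q }, { p, r }, { p, s }, { p, t }, { q, r }, { q, s }, { q, t }, { r, s }, { r, t }, { s, t }, { p, q, r }, { p, q, s }, { p, q, t }, { p, r, s }, { p, r, t }, { p, s, t }, { q, r, s }, { q, r, t }, { q, s, t }, { r, s, t }, { p, q, r, s }, { p, q, r, t }, { p, q, s, t }, { p, r, s, t }, { q, r, s, t }, S } (|σ(ℰ)| = 32).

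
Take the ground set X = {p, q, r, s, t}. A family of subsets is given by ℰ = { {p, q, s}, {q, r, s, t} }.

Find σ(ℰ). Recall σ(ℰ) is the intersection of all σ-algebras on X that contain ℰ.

Seed the family with ℰ together with ∅ and X: { {}, {p, q, s}, {q, r, s, t}, X }.
Round 1 adds 2:
  {p}  = ᶜ of {q, r, s, t}
  {r, t}  = ᶜ of {p, q, s}
  (now 6)
Round 2: 1 new —
  {p, r, t}  = {r, t} ∪ {p}
  (now 7)
Round 3: 1 new —
  {q, s}  = ᶜ of {p, r, t}
  (now 8)
Round 4 adds nothing — fixpoint reached.

|σ(ℰ)| = 8.  σ(ℰ) = { {}, {p}, {q, s}, {r, t}, {p, q, s}, {p, r, t}, {q, r, s, t}, X }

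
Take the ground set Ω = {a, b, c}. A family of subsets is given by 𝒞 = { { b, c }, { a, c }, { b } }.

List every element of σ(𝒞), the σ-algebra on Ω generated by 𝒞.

Seed the family with 𝒞 together with ∅ and Ω: { ∅, { b }, { a, c }, { b, c }, Ω }.
Iteration 1 (1 new):
  { a }  = ᶜ of { b, c }
Iteration 2. New:
  { a, b }  = { b } ∪ { a }
Iteration 3. New:
  { c }  = ᶜ of { a, b }
Iteration 4: no new sets; the family is a σ-algebra.

σ(𝒞) = { ∅, { a }, { b }, { c }, { a, b }, { a, c }, { b, c }, Ω }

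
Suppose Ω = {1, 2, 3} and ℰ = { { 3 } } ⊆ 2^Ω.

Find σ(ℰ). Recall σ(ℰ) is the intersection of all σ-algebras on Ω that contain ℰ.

Answer: σ(ℰ) = { {}, { 3 }, { 1, 2 }, Ω }

Trace:
Initial family (3 sets): { {}, { 3 }, Ω }.
Pass 1: +1 →
  { 1, 2 }  = { 3 }ᶜ
  [4 total]
Pass 2: closed — nothing new.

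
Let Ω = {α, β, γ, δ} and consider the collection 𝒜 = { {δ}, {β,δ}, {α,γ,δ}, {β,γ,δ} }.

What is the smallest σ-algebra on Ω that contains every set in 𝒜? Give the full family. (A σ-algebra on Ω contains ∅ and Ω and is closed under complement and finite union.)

Seed the family with 𝒜 together with ∅ and Ω: { {}, {δ}, {β,δ}, {α,γ,δ}, {β,γ,δ}, Ω }.
Round 1: 4 new —
  {α}  = {β,γ,δ}ᶜ
  {β}  = {α,γ,δ}ᶜ
  {α,γ}  = {β,δ}ᶜ
  {α,β,γ}  = {δ}ᶜ
  — 10 sets.
Round 2: 3 new —
  {α,β}  = {β} ∪ {α}
  {α,δ}  = {δ} ∪ {α}
  {α,β,δ}  = {β,δ} ∪ {α}
  — 13 sets.
Round 3: +3 →
  {γ}  = {α,β,δ}ᶜ
  {β,γ}  = {α,δ}ᶜ
  {γ,δ}  = {α,β}ᶜ
  — 16 sets.
Round 4: no new sets; the family is a σ-algebra.

σ(𝒜) = { {}, {α}, {β}, {γ}, {δ}, {α,β}, {α,γ}, {α,δ}, {β,γ}, {β,δ}, {γ,δ}, {α,β,γ}, {α,β,δ}, {α,γ,δ}, {β,γ,δ}, Ω }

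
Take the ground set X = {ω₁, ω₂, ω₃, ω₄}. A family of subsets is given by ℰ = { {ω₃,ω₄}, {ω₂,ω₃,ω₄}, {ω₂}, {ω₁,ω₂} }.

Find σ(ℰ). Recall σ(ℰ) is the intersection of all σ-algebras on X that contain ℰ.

Seed the family with ℰ together with ∅ and X: { {}, {ω₂}, {ω₁,ω₂}, {ω₃,ω₄}, {ω₂,ω₃,ω₄}, X }.
Round 1 adds 2:
  {ω₁}  = X∖{ω₂,ω₃,ω₄}
  {ω₁,ω₃,ω₄}  = X∖{ω₂}
  [8 total]
Round 2: stable.

Hence σ(ℰ) has 8 members: { {}, {ω₁}, {ω₂}, {ω₁,ω₂}, {ω₃,ω₄}, {ω₁,ω₃,ω₄}, {ω₂,ω₃,ω₄}, X }.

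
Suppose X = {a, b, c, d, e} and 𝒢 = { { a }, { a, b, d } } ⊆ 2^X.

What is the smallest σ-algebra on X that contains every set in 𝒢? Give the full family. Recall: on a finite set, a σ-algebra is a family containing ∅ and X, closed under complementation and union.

|σ(𝒢)| = 8.  σ(𝒢) = { {}, { a }, { b, d }, { c, e }, { a, b, d }, { a, c, e }, { b, c, d, e }, X }

Check:
Take S₀ = 𝒢 ∪ {∅, X} = { {}, { a }, { a, b, d }, X }.
Iteration 1: +2 →
  { c, e }  = ᶜ of { a, b, d }
  { b, c, d, e }  = ᶜ of { a }
  (now 6)
Iteration 2 adds 1:
  { a, c, e }  = { c, e } ∪ { a }
  (now 7)
Iteration 3. New:
  { b, d }  = ᶜ of { a, c, e }
  (now 8)
After Iteration 4 the family is unchanged; done.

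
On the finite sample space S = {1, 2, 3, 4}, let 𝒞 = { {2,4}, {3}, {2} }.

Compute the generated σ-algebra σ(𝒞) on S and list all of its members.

Start: 𝒞 ∪ {∅, S} = { {}, {2}, {3}, {2,4}, S }.
Iteration 1 (5 new):
  {1,3}  = S∖{2,4}
  {2,3}  = {3} ∪ {2}
  {1,2,4}  = S∖{3}
  {1,3,4}  = S∖{2}
  {2,3,4}  = {3} ∪ {2,4}
  — 10 sets.
Iteration 2 adds 3:
  {1}  = S∖{2,3,4}
  {1,4}  = S∖{2,3}
  {1,2,3}  = {2} ∪ {1,3}
  — 13 sets.
Iteration 3 (2 new):
  {4}  = S∖{1,2,3}
  {1,2}  = {2} ∪ {1}
  — 15 sets.
Iteration 4: 1 new —
  {3,4}  = S∖{1,2}
  — 16 sets.
Iteration 5: already closed under ᶜ and ∪.

Therefore σ(𝒞) = { {}, {1}, {2}, {3}, {4}, {1,2}, {1,3}, {1,4}, {2,3}, {2,4}, {3,4}, {1,2,3}, {1,2,4}, {1,3,4}, {2,3,4}, S } (|σ(𝒞)| = 16).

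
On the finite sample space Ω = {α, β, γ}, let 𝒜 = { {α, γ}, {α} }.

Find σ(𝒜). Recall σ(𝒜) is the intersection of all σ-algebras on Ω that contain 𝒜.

Initial family (4 sets): { {}, {α}, {α, γ}, Ω }.
Round 1: 2 new —
  {β}  = {α, γ}ᶜ
  {β, γ}  = {α}ᶜ
Round 2: 1 new —
  {α, β}  = {β} ∪ {α}
Round 3 (1 new):
  {γ}  = {α, β}ᶜ
After Round 4 the family is unchanged; done.

Therefore σ(𝒜) = { {}, {α}, {β}, {γ}, {α, β}, {α, γ}, {β, γ}, Ω } (|σ(𝒜)| = 8).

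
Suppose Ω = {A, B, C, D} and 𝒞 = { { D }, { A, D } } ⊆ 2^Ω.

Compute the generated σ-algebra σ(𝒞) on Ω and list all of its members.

Initial family (4 sets): { ∅, { D }, { A, D }, Ω }.
Pass 1 adds 2:
  { B, C }  = ᶜ of { A, D }
  { A, B, C }  = ᶜ of { D }
  (now 6)
Pass 2: 1 new —
  { B, C, D }  = { B, C } ∪ { D }
  (now 7)
Pass 3 adds 1:
  { A }  = ᶜ of { B, C, D }
  (now 8)
Pass 4: stable.

Therefore σ(𝒞) = { ∅, { A }, { D }, { A, D }, { B, C }, { A, B, C }, { B, C, D }, Ω } (|σ(𝒞)| = 8).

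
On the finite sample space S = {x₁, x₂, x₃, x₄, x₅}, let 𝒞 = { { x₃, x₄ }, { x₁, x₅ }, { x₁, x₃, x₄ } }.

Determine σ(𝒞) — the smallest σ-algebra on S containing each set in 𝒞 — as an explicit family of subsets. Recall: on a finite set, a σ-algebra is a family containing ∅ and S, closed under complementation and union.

Take S₀ = 𝒞 ∪ {∅, S} = { {}, { x₁, x₅ }, { x₃, x₄ }, { x₁, x₃, x₄ }, S }.
Step 1. New:
  { x₂, x₅ }  = { x₁, x₃, x₄ }ᶜ
  { x₁, x₂, x₅ }  = { x₃, x₄ }ᶜ
  { x₂, x₃, x₄ }  = { x₁, x₅ }ᶜ
  { x₁, x₃, x₄, x₅ }  = { x₁, x₃, x₄ } ∪ { x₁, x₅ }
Step 2. New:
  { x₂ }  = { x₁, x₃, x₄, x₅ }ᶜ
  { x₁, x₂, x₃, x₄ }  = { x₁, x₃, x₄ } ∪ { x₂, x₃, x₄ }
  { x₂, x₃, x₄, x₅ }  = { x₂, x₅ } ∪ { x₃, x₄ }
Step 3 adds 2:
  { x₁ }  = { x₂, x₃, x₄, x₅ }ᶜ
  { x₅ }  = { x₁, x₂, x₃, x₄ }ᶜ
Step 4: +2 →
  { x₁, x₂ }  = { x₂ } ∪ { x₁ }
  { x₃, x₄, x₅ }  = { x₃, x₄ } ∪ { x₅ }
After Step 5 the family is unchanged; done.

σ(𝒞) = { {}, { x₁ }, { x₂ }, { x₅ }, { x₁, x₂ }, { x₁, x₅ }, { x₂, x₅ }, { x₃, x₄ }, { x₁, x₂, x₅ }, { x₁, x₃, x₄ }, { x₂, x₃, x₄ }, { x₃, x₄, x₅ }, { x₁, x₂, x₃, x₄ }, { x₁, x₃, x₄, x₅ }, { x₂, x₃, x₄, x₅ }, S }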